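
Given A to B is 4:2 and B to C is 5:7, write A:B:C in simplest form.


Match B: multiply A:B by 5 → 20:10
Multiply B:C by 2 → 10:14
Combined: 20:10:14
GCD = 2
= 10:5:7

10:5:7


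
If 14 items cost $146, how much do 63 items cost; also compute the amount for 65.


Direct proportion: y/x = constant
k = 146/14 ≈ 10.4286
y at x=63: k × 63 = 146 × 63 / 14 = 9198/14 = 657.00
y at x=65: k × 65 = 146 × 65 / 14 = 9490/14 ≈ 677.86
= 657.00 and 677.86

657.00 and 677.86


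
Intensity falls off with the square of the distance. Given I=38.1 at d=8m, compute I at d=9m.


I₁d₁² = I₂d₂²
I₂ = I₁ × (d₁/d₂)²
= 38.1 × (8/9)²
= 38.1 × 64/81
= 2438.4/81
≈ 30.1037

30.1037


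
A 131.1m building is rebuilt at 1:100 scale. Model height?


Model size = real / scale
= 131.1 / 100
= 1.3110 m

1.3110 m


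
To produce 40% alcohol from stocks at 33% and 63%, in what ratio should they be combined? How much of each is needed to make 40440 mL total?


Let x parts of 33% mix with y parts of 63%.
33x + 63y = 40(x + y)
33x + 63y = 40x + 40y
x(33 - 40) = y(40 - 63)
x/y = (63 - 40)/(40 - 33) = 23/7
Simplify: 23:7
Total parts = 30; one part = 40440/30 = 1348.00 mL
33% solution: 23×1348.00 = 31004.00 mL
63% solution: 7×1348.00 = 9436.00 mL
= ratio 23:7; 31004.00 mL and 9436.00 mL

ratio 23:7; 31004.00 mL and 9436.00 mL


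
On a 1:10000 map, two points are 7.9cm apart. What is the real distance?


Real distance = map distance × scale
= 7.9cm × 10000
= 79000 cm = 790.0 m
= 0.790 km

0.790 km


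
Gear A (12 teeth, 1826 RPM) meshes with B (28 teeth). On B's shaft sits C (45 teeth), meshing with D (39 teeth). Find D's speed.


Stage 1: RPM_B = RPM_A × t_A/t_B = 1826 × 12/28 = 21912/28 ≈ 782.57
B and C share a shaft → RPM_C = RPM_B
Stage 2: RPM_D = RPM_C × t_C/t_D = RPM_A × (t_A×t_C)/(t_B×t_D)
Overall ratio = (12×45)/(28×39) = 540/1092
RPM_D = 1826 × 540/1092 = 986040/1092
≈ 902.97 RPM

902.97 RPM


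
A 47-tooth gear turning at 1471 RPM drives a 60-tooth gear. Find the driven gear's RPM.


Gear ratio = 47:60 = 47:60
RPM_B = RPM_A × (teeth_A / teeth_B)
= 1471 × (47/60)
= 1152.3 RPM

1152.3 RPM


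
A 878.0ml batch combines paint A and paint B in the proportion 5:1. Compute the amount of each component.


Total parts = 5 + 1 = 6
paint A: 878.0 × 5/6 = 731.7ml
paint B: 878.0 × 1/6 = 146.3ml
= 731.7ml and 146.3ml

731.7ml and 146.3ml


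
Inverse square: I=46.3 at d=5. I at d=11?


I₁d₁² = I₂d₂²
I₂ = I₁ × (d₁/d₂)²
= 46.3 × (5/11)²
= 46.3 × 25/121
= 1157.5/121
≈ 9.5661

9.5661


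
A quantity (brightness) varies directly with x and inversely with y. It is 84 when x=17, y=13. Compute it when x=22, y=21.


z = k·x/y
Solve for k using the known point: k = z·y/x = 84×13/17 = 1092/17 ≈ 64.2353
Now evaluate at x=22, y=21:
z = k × 22 / 21 = (1092 × 22) / (17 × 21) = 24024/357
≈ 67.2941

67.2941


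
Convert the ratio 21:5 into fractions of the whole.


Total parts = 21 + 5 = 26
First part: 21/26 = 21/26
Second part: 5/26 = 5/26
= 21/26 and 5/26

21/26 and 5/26


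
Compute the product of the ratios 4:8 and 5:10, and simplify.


Compound ratio = (4×5) : (8×10)
= 20:80
GCD = 20
= 1:4

1:4


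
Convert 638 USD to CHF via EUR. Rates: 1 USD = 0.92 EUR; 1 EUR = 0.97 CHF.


Step 1: 638 USD × 0.92 = 586.96 EUR
Step 2: 586.96 EUR × 0.97 = 569.35 CHF
Implied rate USD→CHF = 0.92 × 0.97 = 0.8924
= 569.35 CHF

569.35 CHF


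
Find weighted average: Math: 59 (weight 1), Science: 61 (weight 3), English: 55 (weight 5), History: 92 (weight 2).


Numerator = 59×1 + 61×3 + 55×5 + 92×2
= 59 + 183 + 275 + 184
= 701
Total weight = 11
Weighted avg = 701/11
= 63.73

63.73


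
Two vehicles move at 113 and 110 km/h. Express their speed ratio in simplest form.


Ratio = 113:110
GCD = 1
Simplified = 113:110
Time ratio (same distance) = 110:113
Speed ratio = 113:110

113:110


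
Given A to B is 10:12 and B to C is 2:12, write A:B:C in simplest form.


Match B: multiply A:B by 2 → 20:24
Multiply B:C by 12 → 24:144
Combined: 20:24:144
GCD = 4
= 5:6:36

5:6:36


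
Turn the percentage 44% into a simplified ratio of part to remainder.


44% means 44 parts out of 100; remainder = 56
Part : remainder = 44:56
GCD = 4
= 11:14

11:14


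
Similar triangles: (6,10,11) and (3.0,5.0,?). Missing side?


Scale factor = 3.0/6 = 0.5
Missing side = 11 × 0.5
= 5.5

5.5


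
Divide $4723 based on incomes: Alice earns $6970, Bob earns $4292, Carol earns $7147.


Total income = 6970 + 4292 + 7147 = $18409
Alice: $4723 × 6970/18409 = $1788.22
Bob: $4723 × 4292/18409 = $1101.15
Carol: $4723 × 7147/18409 = $1833.63
= Alice: $1788.22, Bob: $1101.15, Carol: $1833.63

Alice: $1788.22, Bob: $1101.15, Carol: $1833.63


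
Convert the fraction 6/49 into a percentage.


Percentage = (part / whole) × 100
= (6 / 49) × 100
≈ 12.24%

12.24%


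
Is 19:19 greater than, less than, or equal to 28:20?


19/19 = 1.0000
28/20 = 1.4000
1.0000 < 1.4000, so 19:19 is less
= less than

less than


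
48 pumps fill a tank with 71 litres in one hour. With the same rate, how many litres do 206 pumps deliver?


Direct proportion: y/x = constant
k = 71/48 ≈ 1.4792
y₂ = k × 206 = 71 × 206 / 48 = 14626/48
≈ 304.71

304.71


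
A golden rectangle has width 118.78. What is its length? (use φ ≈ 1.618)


φ = (1 + √5) / 2 ≈ 1.618
Length = width × φ = 118.78 × 1.618 = 192.18604
≈ 192.19

192.19


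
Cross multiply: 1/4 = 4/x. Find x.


Cross multiply: 1 × x = 4 × 4
1x = 16
x = 16 / 1
= 16.00

16.00


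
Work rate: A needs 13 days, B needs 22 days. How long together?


Rate of A = 1/13 per day
Rate of B = 1/22 per day
Combined rate = 1/13 + 1/22 = 35/286 ≈ 0.1224 per day
Days = 1 / combined rate = 286/35
≈ 8.17 days

8.17 days


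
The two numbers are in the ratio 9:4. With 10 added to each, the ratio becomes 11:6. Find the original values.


Let A = 9k, B = 4k.
(9k + 10) / (4k + 10) = 11/6
Cross-multiply: 6(9k + 10) = 11(4k + 10)
54k + 60 = 44k + 110
54k - 44k = 110 - 60
10k = 50
k = 50/10 = 5
A = 9×5 = 45, B = 4×5 = 20
= A = 45, B = 20

A = 45, B = 20


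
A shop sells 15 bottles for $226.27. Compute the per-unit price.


Unit rate = total / quantity
= 226.27 / 15
= $15.08 per unit

$15.08 per unit


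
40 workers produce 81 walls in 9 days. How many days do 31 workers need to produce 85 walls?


Days ∝ work / workers, so d₂ = d₁ × (m₁/m₂) × (w₂/w₁)
Workers factor (inverse): 40/31 ≈ 1.2903
Work factor (direct): 85/81 ≈ 1.0494
d₂ = 9 × 40/31 × 85/81 = (9 × 40 × 85) / (31 × 81) = 30600/2511
≈ 12.19 days

12.19 days


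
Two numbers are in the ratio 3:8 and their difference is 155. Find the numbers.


Let A = 3k, B = 8k.
8k - 3k = 155
5k = 155 → k = 155/5 = 31
A = 3×31 = 93, B = 8×31 = 248
= A = 93, B = 248

A = 93, B = 248


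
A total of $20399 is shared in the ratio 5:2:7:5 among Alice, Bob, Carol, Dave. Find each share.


Total parts = 5 + 2 + 7 + 5 = 19
Alice: 20399 × 5/19 = 5368.16
Bob: 20399 × 2/19 = 2147.26
Carol: 20399 × 7/19 = 7515.42
Dave: 20399 × 5/19 = 5368.16
= Alice: $5368.16, Bob: $2147.26, Carol: $7515.42, Dave: $5368.16

Alice: $5368.16, Bob: $2147.26, Carol: $7515.42, Dave: $5368.16


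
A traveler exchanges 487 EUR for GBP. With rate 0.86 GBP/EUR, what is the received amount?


Amount × rate = 487 × 0.86
= 418.82 GBP

418.82 GBP


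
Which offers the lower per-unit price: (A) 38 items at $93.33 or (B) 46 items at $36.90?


Deal A: $93.33/38 = $2.4561/unit
Deal B: $36.90/46 = $0.8022/unit
B is cheaper per unit
= Deal B

Deal B


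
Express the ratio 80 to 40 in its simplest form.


GCD(80, 40) = 40
80/40 : 40/40
= 2:1

2:1


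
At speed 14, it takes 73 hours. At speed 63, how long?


Inverse proportion: x × y = constant
k = 14 × 73 = 1022
y₂ = k / 63 = 1022 / 63
= 16.22

16.22


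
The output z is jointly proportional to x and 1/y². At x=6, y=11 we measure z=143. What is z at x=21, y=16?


z = k·x/y²
Solve for k using the known point: k = z·y²/x = 143×121/6 = 17303/6 ≈ 2883.8333
Now evaluate at x=21, y=16:
z = k × 21 / 256 = (17303 × 21) / (6 × 256) = 363363/1536
≈ 236.5645

236.5645


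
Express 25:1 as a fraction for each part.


Total parts = 25 + 1 = 26
First part: 25/26 = 25/26
Second part: 1/26 = 1/26
= 25/26 and 1/26

25/26 and 1/26


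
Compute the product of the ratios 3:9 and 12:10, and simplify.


Compound ratio = (3×12) : (9×10)
= 36:90
GCD = 18
= 2:5

2:5


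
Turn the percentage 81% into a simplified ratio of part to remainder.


81% means 81 parts out of 100; remainder = 19
Part : remainder = 81:19
GCD = 1
= 81:19

81:19


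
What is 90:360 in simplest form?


GCD(90, 360) = 90
90/90 : 360/90
= 1:4

1:4


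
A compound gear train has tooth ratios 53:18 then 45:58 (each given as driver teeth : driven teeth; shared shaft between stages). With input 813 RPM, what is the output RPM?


Stage 1: RPM_B = RPM_A × t_A/t_B = 813 × 53/18 = 43089/18 ≈ 2393.83
B and C share a shaft → RPM_C = RPM_B
Stage 2: RPM_D = RPM_C × t_C/t_D = RPM_A × (t_A×t_C)/(t_B×t_D)
Overall ratio = (53×45)/(18×58) = 2385/1044
RPM_D = 813 × 2385/1044 = 1939005/1044
≈ 1857.28 RPM

1857.28 RPM


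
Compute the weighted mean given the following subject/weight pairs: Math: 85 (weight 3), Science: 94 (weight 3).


Numerator = 85×3 + 94×3
= 255 + 282
= 537
Total weight = 6
Weighted avg = 537/6
= 89.50

89.50


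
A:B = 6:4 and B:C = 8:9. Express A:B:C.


Match B: multiply A:B by 8 → 48:32
Multiply B:C by 4 → 32:36
Combined: 48:32:36
GCD = 4
= 12:8:9

12:8:9


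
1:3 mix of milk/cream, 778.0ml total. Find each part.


Total parts = 1 + 3 = 4
milk: 778.0 × 1/4 = 194.5ml
cream: 778.0 × 3/4 = 583.5ml
= 194.5ml and 583.5ml

194.5ml and 583.5ml


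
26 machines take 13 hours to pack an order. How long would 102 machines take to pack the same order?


Inverse proportion: x × y = constant
k = 26 × 13 = 338
y₂ = k / 102 = 338 / 102
= 3.31

3.31


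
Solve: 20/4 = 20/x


Cross multiply: 20 × x = 4 × 20
20x = 80
x = 80 / 20
= 4.00

4.00


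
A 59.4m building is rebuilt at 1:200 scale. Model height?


Model size = real / scale
= 59.4 / 200
= 0.2970 m

0.2970 m


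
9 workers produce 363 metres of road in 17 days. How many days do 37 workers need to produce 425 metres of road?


Days ∝ work / workers, so d₂ = d₁ × (m₁/m₂) × (w₂/w₁)
Workers factor (inverse): 9/37 ≈ 0.2432
Work factor (direct): 425/363 ≈ 1.1708
d₂ = 17 × 9/37 × 425/363 = (17 × 9 × 425) / (37 × 363) = 65025/13431
≈ 4.84 days

4.84 days


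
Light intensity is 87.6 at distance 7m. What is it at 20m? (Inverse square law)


I₁d₁² = I₂d₂²
I₂ = I₁ × (d₁/d₂)²
= 87.6 × (7/20)²
= 87.6 × 49/400
= 4292.4/400
= 10.7310

10.7310


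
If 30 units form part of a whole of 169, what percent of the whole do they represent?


Percentage = (part / whole) × 100
= (30 / 169) × 100
≈ 17.75%

17.75%


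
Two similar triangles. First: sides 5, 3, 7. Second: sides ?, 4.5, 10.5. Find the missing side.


Scale factor = 4.5/3 = 1.5
Missing side = 5 × 1.5
= 7.5

7.5


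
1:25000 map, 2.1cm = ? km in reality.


Real distance = map distance × scale
= 2.1cm × 25000
= 52500 cm = 525.0 m
= 0.525 km

0.525 km


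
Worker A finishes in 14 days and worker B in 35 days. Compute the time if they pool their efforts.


Rate of A = 1/14 per day
Rate of B = 1/35 per day
Combined rate = 1/14 + 1/35 = 49/490 = 0.1000 per day
Days = 1 / combined rate = 490/49
= 10.00 days

10.00 days


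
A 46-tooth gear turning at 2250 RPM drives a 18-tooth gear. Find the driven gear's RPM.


Gear ratio = 46:18 = 23:9
RPM_B = RPM_A × (teeth_A / teeth_B)
= 2250 × (46/18)
= 5750.0 RPM

5750.0 RPM


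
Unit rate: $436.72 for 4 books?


Unit rate = total / quantity
= 436.72 / 4
= $109.18 per unit

$109.18 per unit


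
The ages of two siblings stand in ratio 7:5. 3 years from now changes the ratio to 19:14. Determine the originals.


Let A = 7k, B = 5k.
(7k + 3) / (5k + 3) = 19/14
Cross-multiply: 14(7k + 3) = 19(5k + 3)
98k + 42 = 95k + 57
98k - 95k = 57 - 42
3k = 15
k = 15/3 = 5
A = 7×5 = 35, B = 5×5 = 25
= A = 35, B = 25

A = 35, B = 25


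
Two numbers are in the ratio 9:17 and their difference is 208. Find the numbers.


Let A = 9k, B = 17k.
17k - 9k = 208
8k = 208 → k = 208/8 = 26
A = 9×26 = 234, B = 17×26 = 442
= A = 234, B = 442

A = 234, B = 442


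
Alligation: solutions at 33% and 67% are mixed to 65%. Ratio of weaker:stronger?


Let x parts of 33% mix with y parts of 67%.
33x + 67y = 65(x + y)
33x + 67y = 65x + 65y
x(33 - 65) = y(65 - 67)
x/y = (67 - 65)/(65 - 33) = 2/32
Simplify: 1:16
= 1:16

1:16


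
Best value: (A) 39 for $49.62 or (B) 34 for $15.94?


Deal A: $49.62/39 = $1.2723/unit
Deal B: $15.94/34 = $0.4688/unit
B is cheaper per unit
= Deal B

Deal B


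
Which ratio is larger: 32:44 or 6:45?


32/44 = 0.7273
6/45 = 0.1333
0.7273 > 0.1333, so 32:44 is greater
= 32:44

32:44


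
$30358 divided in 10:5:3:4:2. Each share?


Total parts = 10 + 5 + 3 + 4 + 2 = 24
Part 1: 30358 × 10/24 = 12649.17
Part 2: 30358 × 5/24 = 6324.58
Part 3: 30358 × 3/24 = 3794.75
Part 4: 30358 × 4/24 = 5059.67
Part 5: 30358 × 2/24 = 2529.83
= Part 1: $12649.17, Part 2: $6324.58, Part 3: $3794.75, Part 4: $5059.67, Part 5: $2529.83

Part 1: $12649.17, Part 2: $6324.58, Part 3: $3794.75, Part 4: $5059.67, Part 5: $2529.83


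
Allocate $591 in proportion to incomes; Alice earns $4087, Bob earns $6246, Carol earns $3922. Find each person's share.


Total income = 4087 + 6246 + 3922 = $14255
Alice: $591 × 4087/14255 = $169.44
Bob: $591 × 6246/14255 = $258.95
Carol: $591 × 3922/14255 = $162.60
= Alice: $169.44, Bob: $258.95, Carol: $162.60

Alice: $169.44, Bob: $258.95, Carol: $162.60


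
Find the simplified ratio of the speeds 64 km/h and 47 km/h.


Ratio = 64:47
GCD = 1
Simplified = 64:47
Time ratio (same distance) = 47:64
Speed ratio = 64:47

64:47


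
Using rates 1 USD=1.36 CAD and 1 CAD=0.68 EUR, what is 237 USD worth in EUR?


Step 1: 237 USD × 1.36 = 322.32 CAD
Step 2: 322.32 CAD × 0.68 = 219.18 EUR
Implied rate USD→EUR = 1.36 × 0.68 = 0.9248
= 219.18 EUR

219.18 EUR


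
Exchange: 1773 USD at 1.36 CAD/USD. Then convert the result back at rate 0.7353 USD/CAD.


Amount × rate = 1773 × 1.36 = 2411.28 CAD
Round-trip: 2411.28 × 0.7353 = 1773.01 USD
= 2411.28 CAD, then 1773.01 USD

2411.28 CAD, then 1773.01 USD


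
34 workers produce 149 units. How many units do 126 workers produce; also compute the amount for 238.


Direct proportion: y/x = constant
k = 149/34 ≈ 4.3824
y at x=126: k × 126 = 149 × 126 / 34 = 18774/34 ≈ 552.18
y at x=238: k × 238 = 149 × 238 / 34 = 35462/34 = 1043.00
= 552.18 and 1043.00

552.18 and 1043.00


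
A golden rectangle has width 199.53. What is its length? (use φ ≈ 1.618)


φ = (1 + √5) / 2 ≈ 1.618
Length = width × φ = 199.53 × 1.618 = 322.83954
≈ 322.84

322.84


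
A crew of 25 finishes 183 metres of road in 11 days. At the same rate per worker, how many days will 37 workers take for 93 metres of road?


Days ∝ work / workers, so d₂ = d₁ × (m₁/m₂) × (w₂/w₁)
Workers factor (inverse): 25/37 ≈ 0.6757
Work factor (direct): 93/183 ≈ 0.5082
d₂ = 11 × 25/37 × 93/183 = (11 × 25 × 93) / (37 × 183) = 25575/6771
≈ 3.78 days

3.78 days


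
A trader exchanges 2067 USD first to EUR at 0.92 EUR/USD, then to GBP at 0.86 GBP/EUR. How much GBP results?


Step 1: 2067 USD × 0.92 = 1901.64 EUR
Step 2: 1901.64 EUR × 0.86 = 1635.41 GBP
Implied rate USD→GBP = 0.92 × 0.86 = 0.7912
= 1635.41 GBP

1635.41 GBP


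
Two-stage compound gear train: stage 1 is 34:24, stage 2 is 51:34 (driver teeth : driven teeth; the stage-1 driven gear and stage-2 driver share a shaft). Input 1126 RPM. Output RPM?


Stage 1: RPM_B = RPM_A × t_A/t_B = 1126 × 34/24 = 38284/24 ≈ 1595.17
B and C share a shaft → RPM_C = RPM_B
Stage 2: RPM_D = RPM_C × t_C/t_D = RPM_A × (t_A×t_C)/(t_B×t_D)
Overall ratio = (34×51)/(24×34) = 1734/816
RPM_D = 1126 × 1734/816 = 1952484/816
= 2392.75 RPM

2392.75 RPM


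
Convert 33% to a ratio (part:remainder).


33% means 33 parts out of 100; remainder = 67
Part : remainder = 33:67
GCD = 1
= 33:67

33:67


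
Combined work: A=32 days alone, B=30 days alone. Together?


Rate of A = 1/32 per day
Rate of B = 1/30 per day
Combined rate = 1/32 + 1/30 = 62/960 ≈ 0.0646 per day
Days = 1 / combined rate = 960/62
≈ 15.48 days

15.48 days


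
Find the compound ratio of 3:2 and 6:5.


Compound ratio = (3×6) : (2×5)
= 18:10
GCD = 2
= 9:5

9:5


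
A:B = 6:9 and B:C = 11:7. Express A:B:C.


Match B: multiply A:B by 11 → 66:99
Multiply B:C by 9 → 99:63
Combined: 66:99:63
GCD = 3
= 22:33:21

22:33:21


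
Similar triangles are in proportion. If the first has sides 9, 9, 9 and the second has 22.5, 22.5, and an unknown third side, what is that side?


Scale factor = 22.5/9 = 2.5
Missing side = 9 × 2.5
= 22.5

22.5


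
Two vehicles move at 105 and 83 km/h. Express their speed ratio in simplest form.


Ratio = 105:83
GCD = 1
Simplified = 105:83
Time ratio (same distance) = 83:105
Speed ratio = 105:83

105:83


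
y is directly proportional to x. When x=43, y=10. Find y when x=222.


Direct proportion: y/x = constant
k = 10/43 ≈ 0.2326
y₂ = k × 222 = 10 × 222 / 43 = 2220/43
≈ 51.63

51.63


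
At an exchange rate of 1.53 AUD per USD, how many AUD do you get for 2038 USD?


Amount × rate = 2038 × 1.53
= 3118.14 AUD

3118.14 AUD


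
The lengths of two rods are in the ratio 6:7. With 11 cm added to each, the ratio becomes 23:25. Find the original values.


Let A = 6k, B = 7k.
(6k + 11) / (7k + 11) = 23/25
Cross-multiply: 25(6k + 11) = 23(7k + 11)
150k + 275 = 161k + 253
150k - 161k = 253 - 275
-11k = -22
k = -22/-11 = 2
A = 6×2 = 12, B = 7×2 = 14
= A = 12, B = 14

A = 12, B = 14


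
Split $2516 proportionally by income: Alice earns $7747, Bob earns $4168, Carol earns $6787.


Total income = 7747 + 4168 + 6787 = $18702
Alice: $2516 × 7747/18702 = $1042.21
Bob: $2516 × 4168/18702 = $560.73
Carol: $2516 × 6787/18702 = $913.06
= Alice: $1042.21, Bob: $560.73, Carol: $913.06

Alice: $1042.21, Bob: $560.73, Carol: $913.06


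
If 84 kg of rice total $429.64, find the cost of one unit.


Unit rate = total / quantity
= 429.64 / 84
= $5.11 per unit

$5.11 per unit


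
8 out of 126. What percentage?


Percentage = (part / whole) × 100
= (8 / 126) × 100
≈ 6.35%

6.35%


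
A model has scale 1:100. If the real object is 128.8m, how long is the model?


Model size = real / scale
= 128.8 / 100
= 1.2880 m

1.2880 m


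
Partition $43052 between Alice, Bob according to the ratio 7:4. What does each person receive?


Total parts = 7 + 4 = 11
Alice: 43052 × 7/11 = 27396.73
Bob: 43052 × 4/11 = 15655.27
= Alice: $27396.73, Bob: $15655.27

Alice: $27396.73, Bob: $15655.27


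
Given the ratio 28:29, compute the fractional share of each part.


Total parts = 28 + 29 = 57
First part: 28/57 = 28/57
Second part: 29/57 = 29/57
= 28/57 and 29/57

28/57 and 29/57


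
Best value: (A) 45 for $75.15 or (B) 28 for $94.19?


Deal A: $75.15/45 = $1.6700/unit
Deal B: $94.19/28 = $3.3639/unit
A is cheaper per unit
= Deal A

Deal A


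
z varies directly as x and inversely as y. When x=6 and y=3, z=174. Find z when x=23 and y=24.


z = k·x/y
Solve for k using the known point: k = z·y/x = 174×3/6 = 522/6 = 87.0000
Now evaluate at x=23, y=24:
z = k × 23 / 24 = (522 × 23) / (6 × 24) = 12006/144
= 83.3750

83.3750


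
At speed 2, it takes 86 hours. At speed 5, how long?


Inverse proportion: x × y = constant
k = 2 × 86 = 172
y₂ = k / 5 = 172 / 5
= 34.40

34.40


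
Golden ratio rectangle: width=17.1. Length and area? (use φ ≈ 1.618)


φ = (1 + √5) / 2 ≈ 1.618
Length = width × φ = 17.1 × 1.618 = 27.6678
≈ 27.67
Area = width × length = 17.1 × 27.6678 = 473.11938 ≈ 473.12
= Length: 27.67, Area: 473.12

Length: 27.67, Area: 473.12


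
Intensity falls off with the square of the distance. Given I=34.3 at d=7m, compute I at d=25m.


I₁d₁² = I₂d₂²
I₂ = I₁ × (d₁/d₂)²
= 34.3 × (7/25)²
= 34.3 × 49/625
= 1680.7/625
≈ 2.6891

2.6891


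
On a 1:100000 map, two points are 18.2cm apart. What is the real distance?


Real distance = map distance × scale
= 18.2cm × 100000
= 1820000 cm = 18200.0 m
= 18.200 km

18.200 km


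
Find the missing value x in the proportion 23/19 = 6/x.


Cross multiply: 23 × x = 19 × 6
23x = 114
x = 114 / 23
= 4.96

4.96


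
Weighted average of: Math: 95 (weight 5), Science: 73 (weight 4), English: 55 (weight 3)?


Numerator = 95×5 + 73×4 + 55×3
= 475 + 292 + 165
= 932
Total weight = 12
Weighted avg = 932/12
= 77.67

77.67


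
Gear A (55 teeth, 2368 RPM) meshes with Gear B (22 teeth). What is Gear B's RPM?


Gear ratio = 55:22 = 5:2
RPM_B = RPM_A × (teeth_A / teeth_B)
= 2368 × (55/22)
= 5920.0 RPM

5920.0 RPM


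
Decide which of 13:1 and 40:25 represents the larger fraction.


13/1 = 13.0000
40/25 = 1.6000
13.0000 > 1.6000, so 13:1 is greater
= 13:1

13:1


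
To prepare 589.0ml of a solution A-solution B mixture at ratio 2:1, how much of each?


Total parts = 2 + 1 = 3
solution A: 589.0 × 2/3 = 392.7ml
solution B: 589.0 × 1/3 = 196.3ml
= 392.7ml and 196.3ml

392.7ml and 196.3ml


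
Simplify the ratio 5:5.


GCD(5, 5) = 5
5/5 : 5/5
= 1:1

1:1


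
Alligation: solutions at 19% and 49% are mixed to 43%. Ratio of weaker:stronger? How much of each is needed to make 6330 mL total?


Let x parts of 19% mix with y parts of 49%.
19x + 49y = 43(x + y)
19x + 49y = 43x + 43y
x(19 - 43) = y(43 - 49)
x/y = (49 - 43)/(43 - 19) = 6/24
Simplify: 1:4
Total parts = 5; one part = 6330/5 = 1266.00 mL
19% solution: 1×1266.00 = 1266.00 mL
49% solution: 4×1266.00 = 5064.00 mL
= ratio 1:4; 1266.00 mL and 5064.00 mL

ratio 1:4; 1266.00 mL and 5064.00 mL


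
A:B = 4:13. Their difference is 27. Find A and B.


Let A = 4k, B = 13k.
13k - 4k = 27
9k = 27 → k = 27/9 = 3
A = 4×3 = 12, B = 13×3 = 39
= A = 12, B = 39

A = 12, B = 39


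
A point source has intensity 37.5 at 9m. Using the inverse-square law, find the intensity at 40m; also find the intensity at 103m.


I₁d₁² = I₂d₂²
I at 40m = 37.5 × (9/40)² = 37.5 × 81/1600 = 3037.5/1600 ≈ 1.8984
I at 103m = 37.5 × (9/103)² = 37.5 × 81/10609 = 3037.5/10609 ≈ 0.2863
= 1.8984 and 0.2863

1.8984 and 0.2863


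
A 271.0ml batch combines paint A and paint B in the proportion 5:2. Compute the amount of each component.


Total parts = 5 + 2 = 7
paint A: 271.0 × 5/7 = 193.6ml
paint B: 271.0 × 2/7 = 77.4ml
= 193.6ml and 77.4ml

193.6ml and 77.4ml


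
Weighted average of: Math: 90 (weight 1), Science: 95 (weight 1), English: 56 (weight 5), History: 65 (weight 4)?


Numerator = 90×1 + 95×1 + 56×5 + 65×4
= 90 + 95 + 280 + 260
= 725
Total weight = 11
Weighted avg = 725/11
= 65.91

65.91


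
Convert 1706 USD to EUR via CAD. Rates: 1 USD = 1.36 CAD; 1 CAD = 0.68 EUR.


Step 1: 1706 USD × 1.36 = 2320.16 CAD
Step 2: 2320.16 CAD × 0.68 = 1577.71 EUR
Implied rate USD→EUR = 1.36 × 0.68 = 0.9248
= 1577.71 EUR

1577.71 EUR


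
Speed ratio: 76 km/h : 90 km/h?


Ratio = 76:90
GCD = 2
Simplified = 38:45
Time ratio (same distance) = 45:38
Speed ratio = 38:45

38:45


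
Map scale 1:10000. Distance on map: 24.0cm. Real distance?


Real distance = map distance × scale
= 24.0cm × 10000
= 240000 cm = 2400.0 m
= 2.400 km

2.400 km


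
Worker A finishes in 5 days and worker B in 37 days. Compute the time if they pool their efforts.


Rate of A = 1/5 per day
Rate of B = 1/37 per day
Combined rate = 1/5 + 1/37 = 42/185 ≈ 0.2270 per day
Days = 1 / combined rate = 185/42
≈ 4.40 days

4.40 days


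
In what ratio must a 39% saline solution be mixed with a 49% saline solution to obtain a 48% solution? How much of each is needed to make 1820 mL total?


Let x parts of 39% mix with y parts of 49%.
39x + 49y = 48(x + y)
39x + 49y = 48x + 48y
x(39 - 48) = y(48 - 49)
x/y = (49 - 48)/(48 - 39) = 1/9
Simplify: 1:9
Total parts = 10; one part = 1820/10 = 182.00 mL
39% solution: 1×182.00 = 182.00 mL
49% solution: 9×182.00 = 1638.00 mL
= ratio 1:9; 182.00 mL and 1638.00 mL

ratio 1:9; 182.00 mL and 1638.00 mL


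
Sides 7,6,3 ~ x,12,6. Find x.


Scale factor = 12/6 = 2
Missing side = 7 × 2
= 14.0

14.0


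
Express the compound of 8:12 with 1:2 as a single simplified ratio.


Compound ratio = (8×1) : (12×2)
= 8:24
GCD = 8
= 1:3

1:3


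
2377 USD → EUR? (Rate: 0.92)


Amount × rate = 2377 × 0.92
= 2186.84 EUR

2186.84 EUR


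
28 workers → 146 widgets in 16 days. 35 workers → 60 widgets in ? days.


Days ∝ work / workers, so d₂ = d₁ × (m₁/m₂) × (w₂/w₁)
Workers factor (inverse): 28/35 = 0.8000
Work factor (direct): 60/146 ≈ 0.4110
d₂ = 16 × 28/35 × 60/146 = (16 × 28 × 60) / (35 × 146) = 26880/5110
≈ 5.26 days

5.26 days


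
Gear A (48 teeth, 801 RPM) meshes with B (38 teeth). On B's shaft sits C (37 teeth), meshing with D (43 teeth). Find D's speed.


Stage 1: RPM_B = RPM_A × t_A/t_B = 801 × 48/38 = 38448/38 ≈ 1011.79
B and C share a shaft → RPM_C = RPM_B
Stage 2: RPM_D = RPM_C × t_C/t_D = RPM_A × (t_A×t_C)/(t_B×t_D)
Overall ratio = (48×37)/(38×43) = 1776/1634
RPM_D = 801 × 1776/1634 = 1422576/1634
≈ 870.61 RPM

870.61 RPM


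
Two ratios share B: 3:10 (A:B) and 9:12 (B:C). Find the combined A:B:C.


Match B: multiply A:B by 9 → 27:90
Multiply B:C by 10 → 90:120
Combined: 27:90:120
GCD = 3
= 9:30:40

9:30:40


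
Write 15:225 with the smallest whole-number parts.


GCD(15, 225) = 15
15/15 : 225/15
= 1:15

1:15


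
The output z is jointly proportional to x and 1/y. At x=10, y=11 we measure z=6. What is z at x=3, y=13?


z = k·x/y
Solve for k using the known point: k = z·y/x = 6×11/10 = 66/10 = 6.6000
Now evaluate at x=3, y=13:
z = k × 3 / 13 = (66 × 3) / (10 × 13) = 198/130
≈ 1.5231

1.5231


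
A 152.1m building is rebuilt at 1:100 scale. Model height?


Model size = real / scale
= 152.1 / 100
= 1.5210 m

1.5210 m


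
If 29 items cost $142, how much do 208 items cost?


Direct proportion: y/x = constant
k = 142/29 ≈ 4.8966
y₂ = k × 208 = 142 × 208 / 29 = 29536/29
≈ 1018.48

1018.48


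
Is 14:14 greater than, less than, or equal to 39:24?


14/14 = 1.0000
39/24 = 1.6250
1.0000 < 1.6250, so 14:14 is less
= less than

less than


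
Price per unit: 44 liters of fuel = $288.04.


Unit rate = total / quantity
= 288.04 / 44
= $6.55 per unit

$6.55 per unit


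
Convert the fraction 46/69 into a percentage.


Percentage = (part / whole) × 100
= (46 / 69) × 100
≈ 66.67%

66.67%


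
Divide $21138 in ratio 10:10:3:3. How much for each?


Total parts = 10 + 10 + 3 + 3 = 26
Part 1: 21138 × 10/26 = 8130.00
Part 2: 21138 × 10/26 = 8130.00
Part 3: 21138 × 3/26 = 2439.00
Part 4: 21138 × 3/26 = 2439.00
= Part 1: $8130.00, Part 2: $8130.00, Part 3: $2439.00, Part 4: $2439.00

Part 1: $8130.00, Part 2: $8130.00, Part 3: $2439.00, Part 4: $2439.00


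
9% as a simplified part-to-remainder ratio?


9% means 9 parts out of 100; remainder = 91
Part : remainder = 9:91
GCD = 1
= 9:91

9:91


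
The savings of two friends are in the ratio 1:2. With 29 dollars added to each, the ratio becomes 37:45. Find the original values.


Let A = 1k, B = 2k.
(1k + 29) / (2k + 29) = 37/45
Cross-multiply: 45(1k + 29) = 37(2k + 29)
45k + 1305 = 74k + 1073
45k - 74k = 1073 - 1305
-29k = -232
k = -232/-29 = 8
A = 1×8 = 8, B = 2×8 = 16
= A = 8, B = 16

A = 8, B = 16


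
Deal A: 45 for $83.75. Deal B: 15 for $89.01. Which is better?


Deal A: $83.75/45 = $1.8611/unit
Deal B: $89.01/15 = $5.9340/unit
A is cheaper per unit
= Deal A

Deal A


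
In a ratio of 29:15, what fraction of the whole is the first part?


Total parts = 29 + 15 = 44
First part: 29/44 = 29/44
= 29/44

29/44


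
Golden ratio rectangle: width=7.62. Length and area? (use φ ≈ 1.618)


φ = (1 + √5) / 2 ≈ 1.618
Length = width × φ = 7.62 × 1.618 = 12.32916
≈ 12.33
Area = width × length = 7.62 × 12.32916 = 93.9481992 ≈ 93.95
= Length: 12.33, Area: 93.95

Length: 12.33, Area: 93.95


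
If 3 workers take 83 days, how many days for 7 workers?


Inverse proportion: x × y = constant
k = 3 × 83 = 249
y₂ = k / 7 = 249 / 7
= 35.57

35.57


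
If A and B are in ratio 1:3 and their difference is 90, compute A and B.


Let A = 1k, B = 3k.
3k - 1k = 90
2k = 90 → k = 90/2 = 45
A = 1×45 = 45, B = 3×45 = 135
= A = 45, B = 135

A = 45, B = 135


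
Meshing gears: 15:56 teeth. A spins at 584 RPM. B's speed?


Gear ratio = 15:56 = 15:56
RPM_B = RPM_A × (teeth_A / teeth_B)
= 584 × (15/56)
= 156.4 RPM

156.4 RPM


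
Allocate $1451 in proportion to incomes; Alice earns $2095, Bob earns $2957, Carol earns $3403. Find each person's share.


Total income = 2095 + 2957 + 3403 = $8455
Alice: $1451 × 2095/8455 = $359.53
Bob: $1451 × 2957/8455 = $507.46
Carol: $1451 × 3403/8455 = $584.00
= Alice: $359.53, Bob: $507.46, Carol: $584.00

Alice: $359.53, Bob: $507.46, Carol: $584.00


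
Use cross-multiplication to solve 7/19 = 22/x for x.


Cross multiply: 7 × x = 19 × 22
7x = 418
x = 418 / 7
= 59.71

59.71


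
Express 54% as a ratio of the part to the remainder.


54% means 54 parts out of 100; remainder = 46
Part : remainder = 54:46
GCD = 2
= 27:23

27:23


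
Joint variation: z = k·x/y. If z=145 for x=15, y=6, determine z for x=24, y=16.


z = k·x/y
Solve for k using the known point: k = z·y/x = 145×6/15 = 870/15 = 58.0000
Now evaluate at x=24, y=16:
z = k × 24 / 16 = (870 × 24) / (15 × 16) = 20880/240
= 87.0000

87.0000


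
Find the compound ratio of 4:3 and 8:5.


Compound ratio = (4×8) : (3×5)
= 32:15
GCD = 1
= 32:15

32:15


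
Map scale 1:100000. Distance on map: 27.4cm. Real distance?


Real distance = map distance × scale
= 27.4cm × 100000
= 2740000 cm = 27400.0 m
= 27.400 km

27.400 km


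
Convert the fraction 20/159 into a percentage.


Percentage = (part / whole) × 100
= (20 / 159) × 100
≈ 12.58%

12.58%


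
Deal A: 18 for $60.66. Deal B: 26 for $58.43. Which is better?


Deal A: $60.66/18 = $3.3700/unit
Deal B: $58.43/26 = $2.2473/unit
B is cheaper per unit
= Deal B

Deal B


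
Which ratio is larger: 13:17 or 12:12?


13/17 = 0.7647
12/12 = 1.0000
0.7647 < 1.0000, so 13:17 is less
= 12:12

12:12


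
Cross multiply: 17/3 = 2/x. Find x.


Cross multiply: 17 × x = 3 × 2
17x = 6
x = 6 / 17
= 0.35

0.35


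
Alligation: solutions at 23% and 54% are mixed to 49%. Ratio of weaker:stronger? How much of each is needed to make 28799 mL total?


Let x parts of 23% mix with y parts of 54%.
23x + 54y = 49(x + y)
23x + 54y = 49x + 49y
x(23 - 49) = y(49 - 54)
x/y = (54 - 49)/(49 - 23) = 5/26
Simplify: 5:26
Total parts = 31; one part = 28799/31 = 929.00 mL
23% solution: 5×929.00 = 4645.00 mL
54% solution: 26×929.00 = 24154.00 mL
= ratio 5:26; 4645.00 mL and 24154.00 mL

ratio 5:26; 4645.00 mL and 24154.00 mL


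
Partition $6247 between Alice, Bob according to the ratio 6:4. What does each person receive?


Total parts = 6 + 4 = 10
Alice: 6247 × 6/10 = 3748.20
Bob: 6247 × 4/10 = 2498.80
= Alice: $3748.20, Bob: $2498.80

Alice: $3748.20, Bob: $2498.80


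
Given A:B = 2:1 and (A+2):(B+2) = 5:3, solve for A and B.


Let A = 2k, B = 1k.
(2k + 2) / (1k + 2) = 5/3
Cross-multiply: 3(2k + 2) = 5(1k + 2)
6k + 6 = 5k + 10
6k - 5k = 10 - 6
1k = 4
k = 4/1 = 4
A = 2×4 = 8, B = 1×4 = 4
= A = 8, B = 4

A = 8, B = 4


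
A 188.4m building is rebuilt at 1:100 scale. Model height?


Model size = real / scale
= 188.4 / 100
= 1.8840 m

1.8840 m


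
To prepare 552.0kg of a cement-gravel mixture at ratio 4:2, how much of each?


Total parts = 4 + 2 = 6
cement: 552.0 × 4/6 = 368.0kg
gravel: 552.0 × 2/6 = 184.0kg
= 368.0kg and 184.0kg

368.0kg and 184.0kg


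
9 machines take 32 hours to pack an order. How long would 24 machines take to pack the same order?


Inverse proportion: x × y = constant
k = 9 × 32 = 288
y₂ = k / 24 = 288 / 24
= 12.00

12.00


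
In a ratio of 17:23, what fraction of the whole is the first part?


Total parts = 17 + 23 = 40
First part: 17/40 = 17/40
= 17/40

17/40


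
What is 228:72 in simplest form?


GCD(228, 72) = 12
228/12 : 72/12
= 19:6

19:6


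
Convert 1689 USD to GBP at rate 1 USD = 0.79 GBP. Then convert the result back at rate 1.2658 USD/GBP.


Amount × rate = 1689 × 0.79 = 1334.31 GBP
Round-trip: 1334.31 × 1.2658 = 1688.97 USD
= 1334.31 GBP, then 1688.97 USD

1334.31 GBP, then 1688.97 USD


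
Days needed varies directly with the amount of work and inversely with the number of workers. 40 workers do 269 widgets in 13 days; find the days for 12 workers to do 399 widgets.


Days ∝ work / workers, so d₂ = d₁ × (m₁/m₂) × (w₂/w₁)
Workers factor (inverse): 40/12 ≈ 3.3333
Work factor (direct): 399/269 ≈ 1.4833
d₂ = 13 × 40/12 × 399/269 = (13 × 40 × 399) / (12 × 269) = 207480/3228
≈ 64.28 days

64.28 days


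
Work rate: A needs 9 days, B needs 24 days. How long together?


Rate of A = 1/9 per day
Rate of B = 1/24 per day
Combined rate = 1/9 + 1/24 = 33/216 ≈ 0.1528 per day
Days = 1 / combined rate = 216/33
≈ 6.55 days

6.55 days


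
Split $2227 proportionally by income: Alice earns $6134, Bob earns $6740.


Total income = 6134 + 6740 = $12874
Alice: $2227 × 6134/12874 = $1061.09
Bob: $2227 × 6740/12874 = $1165.91
= Alice: $1061.09, Bob: $1165.91

Alice: $1061.09, Bob: $1165.91


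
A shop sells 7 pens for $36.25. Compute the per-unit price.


Unit rate = total / quantity
= 36.25 / 7
= $5.18 per unit

$5.18 per unit


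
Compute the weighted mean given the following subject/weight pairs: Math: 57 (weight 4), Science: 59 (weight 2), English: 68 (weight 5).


Numerator = 57×4 + 59×2 + 68×5
= 228 + 118 + 340
= 686
Total weight = 11
Weighted avg = 686/11
= 62.36

62.36


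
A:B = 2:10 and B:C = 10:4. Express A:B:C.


Match B: multiply A:B by 10 → 20:100
Multiply B:C by 10 → 100:40
Combined: 20:100:40
GCD = 20
= 1:5:2

1:5:2


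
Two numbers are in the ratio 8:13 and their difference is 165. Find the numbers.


Let A = 8k, B = 13k.
13k - 8k = 165
5k = 165 → k = 165/5 = 33
A = 8×33 = 264, B = 13×33 = 429
= A = 264, B = 429

A = 264, B = 429


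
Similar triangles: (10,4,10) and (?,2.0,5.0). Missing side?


Scale factor = 2.0/4 = 0.5
Missing side = 10 × 0.5
= 5.0

5.0


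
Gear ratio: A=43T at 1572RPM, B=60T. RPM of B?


Gear ratio = 43:60 = 43:60
RPM_B = RPM_A × (teeth_A / teeth_B)
= 1572 × (43/60)
= 1126.6 RPM

1126.6 RPM


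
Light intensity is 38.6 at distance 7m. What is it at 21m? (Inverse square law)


I₁d₁² = I₂d₂²
I₂ = I₁ × (d₁/d₂)²
= 38.6 × (7/21)²
= 38.6 × 49/441
= 1891.4/441
≈ 4.2889

4.2889


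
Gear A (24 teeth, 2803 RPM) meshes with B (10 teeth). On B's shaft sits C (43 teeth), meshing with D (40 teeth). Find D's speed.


Stage 1: RPM_B = RPM_A × t_A/t_B = 2803 × 24/10 = 67272/10 = 6727.20
B and C share a shaft → RPM_C = RPM_B
Stage 2: RPM_D = RPM_C × t_C/t_D = RPM_A × (t_A×t_C)/(t_B×t_D)
Overall ratio = (24×43)/(10×40) = 1032/400
RPM_D = 2803 × 1032/400 = 2892696/400
= 7231.74 RPM

7231.74 RPM


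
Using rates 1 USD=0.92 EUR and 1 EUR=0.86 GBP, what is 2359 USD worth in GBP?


Step 1: 2359 USD × 0.92 = 2170.28 EUR
Step 2: 2170.28 EUR × 0.86 = 1866.44 GBP
Implied rate USD→GBP = 0.92 × 0.86 = 0.7912
= 1866.44 GBP

1866.44 GBP


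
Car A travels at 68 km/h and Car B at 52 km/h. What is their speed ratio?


Ratio = 68:52
GCD = 4
Simplified = 17:13
Time ratio (same distance) = 13:17
Speed ratio = 17:13

17:13


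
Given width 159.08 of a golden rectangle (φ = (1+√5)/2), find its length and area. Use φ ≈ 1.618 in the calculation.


φ = (1 + √5) / 2 ≈ 1.618
Length = width × φ = 159.08 × 1.618 = 257.39144
≈ 257.39
Area = width × length = 159.08 × 257.39144 = 40945.8302752 ≈ 40945.83
= Length: 257.39, Area: 40945.83

Length: 257.39, Area: 40945.83


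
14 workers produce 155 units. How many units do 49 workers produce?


Direct proportion: y/x = constant
k = 155/14 ≈ 11.0714
y₂ = k × 49 = 155 × 49 / 14 = 7595/14
= 542.50

542.50


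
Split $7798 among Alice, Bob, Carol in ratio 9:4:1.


Total parts = 9 + 4 + 1 = 14
Alice: 7798 × 9/14 = 5013.00
Bob: 7798 × 4/14 = 2228.00
Carol: 7798 × 1/14 = 557.00
= Alice: $5013.00, Bob: $2228.00, Carol: $557.00

Alice: $5013.00, Bob: $2228.00, Carol: $557.00


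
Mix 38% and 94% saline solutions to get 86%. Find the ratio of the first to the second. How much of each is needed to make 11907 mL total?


Let x parts of 38% mix with y parts of 94%.
38x + 94y = 86(x + y)
38x + 94y = 86x + 86y
x(38 - 86) = y(86 - 94)
x/y = (94 - 86)/(86 - 38) = 8/48
Simplify: 1:6
Total parts = 7; one part = 11907/7 = 1701.00 mL
38% solution: 1×1701.00 = 1701.00 mL
94% solution: 6×1701.00 = 10206.00 mL
= ratio 1:6; 1701.00 mL and 10206.00 mL

ratio 1:6; 1701.00 mL and 10206.00 mL


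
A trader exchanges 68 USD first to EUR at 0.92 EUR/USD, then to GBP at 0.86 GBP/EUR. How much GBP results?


Step 1: 68 USD × 0.92 = 62.56 EUR
Step 2: 62.56 EUR × 0.86 = 53.80 GBP
Implied rate USD→GBP = 0.92 × 0.86 = 0.7912
= 53.80 GBP

53.80 GBP


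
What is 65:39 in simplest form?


GCD(65, 39) = 13
65/13 : 39/13
= 5:3

5:3


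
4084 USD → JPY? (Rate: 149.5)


Amount × rate = 4084 × 149.5
= 610558.00 JPY

610558.00 JPY


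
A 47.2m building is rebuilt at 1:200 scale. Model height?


Model size = real / scale
= 47.2 / 200
= 0.2360 m

0.2360 m


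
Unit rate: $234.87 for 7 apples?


Unit rate = total / quantity
= 234.87 / 7
= $33.55 per unit

$33.55 per unit


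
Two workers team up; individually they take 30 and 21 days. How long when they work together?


Rate of A = 1/30 per day
Rate of B = 1/21 per day
Combined rate = 1/30 + 1/21 = 51/630 ≈ 0.0810 per day
Days = 1 / combined rate = 630/51
≈ 12.35 days

12.35 days


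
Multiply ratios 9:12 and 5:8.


Compound ratio = (9×5) : (12×8)
= 45:96
GCD = 3
= 15:32

15:32


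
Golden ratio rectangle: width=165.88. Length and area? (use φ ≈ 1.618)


φ = (1 + √5) / 2 ≈ 1.618
Length = width × φ = 165.88 × 1.618 = 268.39384
≈ 268.39
Area = width × length = 165.88 × 268.39384 = 44521.1701792 ≈ 44521.17
= Length: 268.39, Area: 44521.17

Length: 268.39, Area: 44521.17


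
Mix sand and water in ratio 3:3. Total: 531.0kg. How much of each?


Total parts = 3 + 3 = 6
sand: 531.0 × 3/6 = 265.5kg
water: 531.0 × 3/6 = 265.5kg
= 265.5kg and 265.5kg

265.5kg and 265.5kg


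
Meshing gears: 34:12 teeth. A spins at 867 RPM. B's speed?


Gear ratio = 34:12 = 17:6
RPM_B = RPM_A × (teeth_A / teeth_B)
= 867 × (34/12)
= 2456.5 RPM

2456.5 RPM


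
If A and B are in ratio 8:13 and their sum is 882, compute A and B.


Let A = 8k, B = 13k.
8k + 13k = 882
21k = 882 → k = 882/21 = 42
A = 8×42 = 336, B = 13×42 = 546
= A = 336, B = 546

A = 336, B = 546


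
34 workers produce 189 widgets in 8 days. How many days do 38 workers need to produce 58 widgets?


Days ∝ work / workers, so d₂ = d₁ × (m₁/m₂) × (w₂/w₁)
Workers factor (inverse): 34/38 ≈ 0.8947
Work factor (direct): 58/189 ≈ 0.3069
d₂ = 8 × 34/38 × 58/189 = (8 × 34 × 58) / (38 × 189) = 15776/7182
≈ 2.20 days

2.20 days
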